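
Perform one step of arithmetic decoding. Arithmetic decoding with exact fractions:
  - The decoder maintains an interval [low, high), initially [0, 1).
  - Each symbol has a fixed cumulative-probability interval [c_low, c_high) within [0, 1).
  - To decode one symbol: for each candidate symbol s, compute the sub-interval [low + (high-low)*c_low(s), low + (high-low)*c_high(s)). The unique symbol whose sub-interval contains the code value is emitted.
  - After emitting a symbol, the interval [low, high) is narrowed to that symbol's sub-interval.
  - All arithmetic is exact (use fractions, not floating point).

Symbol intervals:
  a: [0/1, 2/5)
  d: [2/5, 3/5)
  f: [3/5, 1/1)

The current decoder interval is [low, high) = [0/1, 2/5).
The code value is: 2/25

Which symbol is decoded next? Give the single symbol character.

Answer: a

Derivation:
Interval width = high − low = 2/5 − 0/1 = 2/5
Scaled code = (code − low) / width = (2/25 − 0/1) / 2/5 = 1/5
  a: [0/1, 2/5) ← scaled code falls here ✓
  d: [2/5, 3/5) 
  f: [3/5, 1/1) 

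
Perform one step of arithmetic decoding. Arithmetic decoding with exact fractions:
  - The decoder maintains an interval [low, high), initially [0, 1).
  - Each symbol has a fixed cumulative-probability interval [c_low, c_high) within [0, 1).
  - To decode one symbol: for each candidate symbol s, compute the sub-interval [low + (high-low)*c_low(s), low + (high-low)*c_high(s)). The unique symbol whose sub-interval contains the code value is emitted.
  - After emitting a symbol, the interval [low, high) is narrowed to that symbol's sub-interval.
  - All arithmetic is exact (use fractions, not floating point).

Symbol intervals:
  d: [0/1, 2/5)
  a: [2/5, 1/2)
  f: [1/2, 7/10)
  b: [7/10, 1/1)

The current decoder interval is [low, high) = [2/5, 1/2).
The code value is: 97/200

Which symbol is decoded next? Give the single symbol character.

Answer: b

Derivation:
Interval width = high − low = 1/2 − 2/5 = 1/10
Scaled code = (code − low) / width = (97/200 − 2/5) / 1/10 = 17/20
  d: [0/1, 2/5) 
  a: [2/5, 1/2) 
  f: [1/2, 7/10) 
  b: [7/10, 1/1) ← scaled code falls here ✓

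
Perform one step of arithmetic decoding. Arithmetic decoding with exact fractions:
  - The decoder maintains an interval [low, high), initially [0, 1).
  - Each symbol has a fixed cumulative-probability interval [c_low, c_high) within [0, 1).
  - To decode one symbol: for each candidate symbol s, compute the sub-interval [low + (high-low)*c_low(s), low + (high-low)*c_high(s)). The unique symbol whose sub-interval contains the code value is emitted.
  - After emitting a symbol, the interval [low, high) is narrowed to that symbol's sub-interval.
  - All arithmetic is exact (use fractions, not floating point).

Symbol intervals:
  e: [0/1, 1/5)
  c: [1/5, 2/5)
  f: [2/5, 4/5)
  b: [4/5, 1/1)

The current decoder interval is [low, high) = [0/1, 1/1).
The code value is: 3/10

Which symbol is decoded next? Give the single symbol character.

Interval width = high − low = 1/1 − 0/1 = 1/1
Scaled code = (code − low) / width = (3/10 − 0/1) / 1/1 = 3/10
  e: [0/1, 1/5) 
  c: [1/5, 2/5) ← scaled code falls here ✓
  f: [2/5, 4/5) 
  b: [4/5, 1/1) 

Answer: c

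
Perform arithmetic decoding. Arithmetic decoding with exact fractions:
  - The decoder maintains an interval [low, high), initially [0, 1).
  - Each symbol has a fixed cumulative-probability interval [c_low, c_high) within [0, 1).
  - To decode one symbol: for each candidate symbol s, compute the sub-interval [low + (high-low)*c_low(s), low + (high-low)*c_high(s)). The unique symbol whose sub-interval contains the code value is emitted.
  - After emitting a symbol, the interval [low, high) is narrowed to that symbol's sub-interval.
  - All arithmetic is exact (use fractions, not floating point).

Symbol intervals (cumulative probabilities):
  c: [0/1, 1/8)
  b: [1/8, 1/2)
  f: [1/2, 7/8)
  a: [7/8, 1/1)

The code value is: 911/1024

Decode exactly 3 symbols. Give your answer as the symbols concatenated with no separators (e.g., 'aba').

Answer: aca

Derivation:
Step 1: interval [0/1, 1/1), width = 1/1 - 0/1 = 1/1
  'c': [0/1 + 1/1*0/1, 0/1 + 1/1*1/8) = [0/1, 1/8)
  'b': [0/1 + 1/1*1/8, 0/1 + 1/1*1/2) = [1/8, 1/2)
  'f': [0/1 + 1/1*1/2, 0/1 + 1/1*7/8) = [1/2, 7/8)
  'a': [0/1 + 1/1*7/8, 0/1 + 1/1*1/1) = [7/8, 1/1) <- contains code 911/1024
  emit 'a', narrow to [7/8, 1/1)
Step 2: interval [7/8, 1/1), width = 1/1 - 7/8 = 1/8
  'c': [7/8 + 1/8*0/1, 7/8 + 1/8*1/8) = [7/8, 57/64) <- contains code 911/1024
  'b': [7/8 + 1/8*1/8, 7/8 + 1/8*1/2) = [57/64, 15/16)
  'f': [7/8 + 1/8*1/2, 7/8 + 1/8*7/8) = [15/16, 63/64)
  'a': [7/8 + 1/8*7/8, 7/8 + 1/8*1/1) = [63/64, 1/1)
  emit 'c', narrow to [7/8, 57/64)
Step 3: interval [7/8, 57/64), width = 57/64 - 7/8 = 1/64
  'c': [7/8 + 1/64*0/1, 7/8 + 1/64*1/8) = [7/8, 449/512)
  'b': [7/8 + 1/64*1/8, 7/8 + 1/64*1/2) = [449/512, 113/128)
  'f': [7/8 + 1/64*1/2, 7/8 + 1/64*7/8) = [113/128, 455/512)
  'a': [7/8 + 1/64*7/8, 7/8 + 1/64*1/1) = [455/512, 57/64) <- contains code 911/1024
  emit 'a', narrow to [455/512, 57/64)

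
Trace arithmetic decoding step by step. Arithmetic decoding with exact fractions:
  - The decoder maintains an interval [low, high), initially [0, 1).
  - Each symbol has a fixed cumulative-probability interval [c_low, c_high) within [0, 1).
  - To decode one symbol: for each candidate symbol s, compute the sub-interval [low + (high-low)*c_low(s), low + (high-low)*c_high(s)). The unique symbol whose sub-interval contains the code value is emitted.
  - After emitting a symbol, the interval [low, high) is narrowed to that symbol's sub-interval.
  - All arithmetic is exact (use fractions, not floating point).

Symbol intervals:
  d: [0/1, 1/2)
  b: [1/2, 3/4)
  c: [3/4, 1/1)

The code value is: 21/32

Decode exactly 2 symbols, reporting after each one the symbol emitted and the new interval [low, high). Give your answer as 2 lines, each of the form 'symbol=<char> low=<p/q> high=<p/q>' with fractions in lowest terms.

Answer: symbol=b low=1/2 high=3/4
symbol=b low=5/8 high=11/16

Derivation:
Step 1: interval [0/1, 1/1), width = 1/1 - 0/1 = 1/1
  'd': [0/1 + 1/1*0/1, 0/1 + 1/1*1/2) = [0/1, 1/2)
  'b': [0/1 + 1/1*1/2, 0/1 + 1/1*3/4) = [1/2, 3/4) <- contains code 21/32
  'c': [0/1 + 1/1*3/4, 0/1 + 1/1*1/1) = [3/4, 1/1)
  emit 'b', narrow to [1/2, 3/4)
Step 2: interval [1/2, 3/4), width = 3/4 - 1/2 = 1/4
  'd': [1/2 + 1/4*0/1, 1/2 + 1/4*1/2) = [1/2, 5/8)
  'b': [1/2 + 1/4*1/2, 1/2 + 1/4*3/4) = [5/8, 11/16) <- contains code 21/32
  'c': [1/2 + 1/4*3/4, 1/2 + 1/4*1/1) = [11/16, 3/4)
  emit 'b', narrow to [5/8, 11/16)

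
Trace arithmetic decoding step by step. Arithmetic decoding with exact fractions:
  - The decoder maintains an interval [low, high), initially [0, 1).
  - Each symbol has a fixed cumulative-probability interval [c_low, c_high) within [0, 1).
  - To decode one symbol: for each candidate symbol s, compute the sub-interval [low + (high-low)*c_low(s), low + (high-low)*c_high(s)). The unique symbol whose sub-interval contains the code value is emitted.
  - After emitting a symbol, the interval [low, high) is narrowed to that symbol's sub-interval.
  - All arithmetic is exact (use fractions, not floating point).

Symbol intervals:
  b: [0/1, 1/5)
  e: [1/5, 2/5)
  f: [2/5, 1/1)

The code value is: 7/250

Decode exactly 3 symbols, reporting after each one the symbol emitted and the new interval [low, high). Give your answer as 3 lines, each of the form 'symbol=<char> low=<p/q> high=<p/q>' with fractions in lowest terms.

Answer: symbol=b low=0/1 high=1/5
symbol=b low=0/1 high=1/25
symbol=f low=2/125 high=1/25

Derivation:
Step 1: interval [0/1, 1/1), width = 1/1 - 0/1 = 1/1
  'b': [0/1 + 1/1*0/1, 0/1 + 1/1*1/5) = [0/1, 1/5) <- contains code 7/250
  'e': [0/1 + 1/1*1/5, 0/1 + 1/1*2/5) = [1/5, 2/5)
  'f': [0/1 + 1/1*2/5, 0/1 + 1/1*1/1) = [2/5, 1/1)
  emit 'b', narrow to [0/1, 1/5)
Step 2: interval [0/1, 1/5), width = 1/5 - 0/1 = 1/5
  'b': [0/1 + 1/5*0/1, 0/1 + 1/5*1/5) = [0/1, 1/25) <- contains code 7/250
  'e': [0/1 + 1/5*1/5, 0/1 + 1/5*2/5) = [1/25, 2/25)
  'f': [0/1 + 1/5*2/5, 0/1 + 1/5*1/1) = [2/25, 1/5)
  emit 'b', narrow to [0/1, 1/25)
Step 3: interval [0/1, 1/25), width = 1/25 - 0/1 = 1/25
  'b': [0/1 + 1/25*0/1, 0/1 + 1/25*1/5) = [0/1, 1/125)
  'e': [0/1 + 1/25*1/5, 0/1 + 1/25*2/5) = [1/125, 2/125)
  'f': [0/1 + 1/25*2/5, 0/1 + 1/25*1/1) = [2/125, 1/25) <- contains code 7/250
  emit 'f', narrow to [2/125, 1/25)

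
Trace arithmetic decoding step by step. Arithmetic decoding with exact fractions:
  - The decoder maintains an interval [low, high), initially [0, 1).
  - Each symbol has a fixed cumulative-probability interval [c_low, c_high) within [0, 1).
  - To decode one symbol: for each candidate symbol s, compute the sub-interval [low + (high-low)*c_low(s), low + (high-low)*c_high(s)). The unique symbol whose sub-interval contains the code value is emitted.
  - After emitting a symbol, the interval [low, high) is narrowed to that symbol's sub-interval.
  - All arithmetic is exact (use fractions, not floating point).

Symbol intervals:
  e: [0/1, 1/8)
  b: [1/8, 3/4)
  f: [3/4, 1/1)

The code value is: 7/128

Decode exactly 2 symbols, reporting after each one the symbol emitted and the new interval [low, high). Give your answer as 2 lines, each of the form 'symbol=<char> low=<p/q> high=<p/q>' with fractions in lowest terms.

Answer: symbol=e low=0/1 high=1/8
symbol=b low=1/64 high=3/32

Derivation:
Step 1: interval [0/1, 1/1), width = 1/1 - 0/1 = 1/1
  'e': [0/1 + 1/1*0/1, 0/1 + 1/1*1/8) = [0/1, 1/8) <- contains code 7/128
  'b': [0/1 + 1/1*1/8, 0/1 + 1/1*3/4) = [1/8, 3/4)
  'f': [0/1 + 1/1*3/4, 0/1 + 1/1*1/1) = [3/4, 1/1)
  emit 'e', narrow to [0/1, 1/8)
Step 2: interval [0/1, 1/8), width = 1/8 - 0/1 = 1/8
  'e': [0/1 + 1/8*0/1, 0/1 + 1/8*1/8) = [0/1, 1/64)
  'b': [0/1 + 1/8*1/8, 0/1 + 1/8*3/4) = [1/64, 3/32) <- contains code 7/128
  'f': [0/1 + 1/8*3/4, 0/1 + 1/8*1/1) = [3/32, 1/8)
  emit 'b', narrow to [1/64, 3/32)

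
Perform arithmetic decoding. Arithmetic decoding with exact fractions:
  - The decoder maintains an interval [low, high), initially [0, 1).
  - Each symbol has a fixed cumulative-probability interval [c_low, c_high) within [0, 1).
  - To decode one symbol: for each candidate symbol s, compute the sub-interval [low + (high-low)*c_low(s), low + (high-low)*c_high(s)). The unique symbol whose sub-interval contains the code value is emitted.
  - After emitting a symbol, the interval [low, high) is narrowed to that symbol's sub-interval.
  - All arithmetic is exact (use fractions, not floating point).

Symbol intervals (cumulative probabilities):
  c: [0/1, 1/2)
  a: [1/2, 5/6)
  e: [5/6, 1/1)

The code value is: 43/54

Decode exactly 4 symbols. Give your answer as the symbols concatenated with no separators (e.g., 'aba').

Step 1: interval [0/1, 1/1), width = 1/1 - 0/1 = 1/1
  'c': [0/1 + 1/1*0/1, 0/1 + 1/1*1/2) = [0/1, 1/2)
  'a': [0/1 + 1/1*1/2, 0/1 + 1/1*5/6) = [1/2, 5/6) <- contains code 43/54
  'e': [0/1 + 1/1*5/6, 0/1 + 1/1*1/1) = [5/6, 1/1)
  emit 'a', narrow to [1/2, 5/6)
Step 2: interval [1/2, 5/6), width = 5/6 - 1/2 = 1/3
  'c': [1/2 + 1/3*0/1, 1/2 + 1/3*1/2) = [1/2, 2/3)
  'a': [1/2 + 1/3*1/2, 1/2 + 1/3*5/6) = [2/3, 7/9)
  'e': [1/2 + 1/3*5/6, 1/2 + 1/3*1/1) = [7/9, 5/6) <- contains code 43/54
  emit 'e', narrow to [7/9, 5/6)
Step 3: interval [7/9, 5/6), width = 5/6 - 7/9 = 1/18
  'c': [7/9 + 1/18*0/1, 7/9 + 1/18*1/2) = [7/9, 29/36) <- contains code 43/54
  'a': [7/9 + 1/18*1/2, 7/9 + 1/18*5/6) = [29/36, 89/108)
  'e': [7/9 + 1/18*5/6, 7/9 + 1/18*1/1) = [89/108, 5/6)
  emit 'c', narrow to [7/9, 29/36)
Step 4: interval [7/9, 29/36), width = 29/36 - 7/9 = 1/36
  'c': [7/9 + 1/36*0/1, 7/9 + 1/36*1/2) = [7/9, 19/24)
  'a': [7/9 + 1/36*1/2, 7/9 + 1/36*5/6) = [19/24, 173/216) <- contains code 43/54
  'e': [7/9 + 1/36*5/6, 7/9 + 1/36*1/1) = [173/216, 29/36)
  emit 'a', narrow to [19/24, 173/216)

Answer: aeca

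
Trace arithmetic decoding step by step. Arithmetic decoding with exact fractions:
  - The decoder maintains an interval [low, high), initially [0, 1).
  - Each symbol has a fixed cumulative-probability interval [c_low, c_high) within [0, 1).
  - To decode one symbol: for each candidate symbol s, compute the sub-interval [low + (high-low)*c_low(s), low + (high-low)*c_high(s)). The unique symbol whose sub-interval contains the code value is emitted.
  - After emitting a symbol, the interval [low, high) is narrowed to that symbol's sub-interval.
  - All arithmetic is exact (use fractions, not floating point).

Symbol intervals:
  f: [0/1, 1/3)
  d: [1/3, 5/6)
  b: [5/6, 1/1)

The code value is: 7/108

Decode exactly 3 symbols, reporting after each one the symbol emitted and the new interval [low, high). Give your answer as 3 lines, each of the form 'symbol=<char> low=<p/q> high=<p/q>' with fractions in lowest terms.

Answer: symbol=f low=0/1 high=1/3
symbol=f low=0/1 high=1/9
symbol=d low=1/27 high=5/54

Derivation:
Step 1: interval [0/1, 1/1), width = 1/1 - 0/1 = 1/1
  'f': [0/1 + 1/1*0/1, 0/1 + 1/1*1/3) = [0/1, 1/3) <- contains code 7/108
  'd': [0/1 + 1/1*1/3, 0/1 + 1/1*5/6) = [1/3, 5/6)
  'b': [0/1 + 1/1*5/6, 0/1 + 1/1*1/1) = [5/6, 1/1)
  emit 'f', narrow to [0/1, 1/3)
Step 2: interval [0/1, 1/3), width = 1/3 - 0/1 = 1/3
  'f': [0/1 + 1/3*0/1, 0/1 + 1/3*1/3) = [0/1, 1/9) <- contains code 7/108
  'd': [0/1 + 1/3*1/3, 0/1 + 1/3*5/6) = [1/9, 5/18)
  'b': [0/1 + 1/3*5/6, 0/1 + 1/3*1/1) = [5/18, 1/3)
  emit 'f', narrow to [0/1, 1/9)
Step 3: interval [0/1, 1/9), width = 1/9 - 0/1 = 1/9
  'f': [0/1 + 1/9*0/1, 0/1 + 1/9*1/3) = [0/1, 1/27)
  'd': [0/1 + 1/9*1/3, 0/1 + 1/9*5/6) = [1/27, 5/54) <- contains code 7/108
  'b': [0/1 + 1/9*5/6, 0/1 + 1/9*1/1) = [5/54, 1/9)
  emit 'd', narrow to [1/27, 5/54)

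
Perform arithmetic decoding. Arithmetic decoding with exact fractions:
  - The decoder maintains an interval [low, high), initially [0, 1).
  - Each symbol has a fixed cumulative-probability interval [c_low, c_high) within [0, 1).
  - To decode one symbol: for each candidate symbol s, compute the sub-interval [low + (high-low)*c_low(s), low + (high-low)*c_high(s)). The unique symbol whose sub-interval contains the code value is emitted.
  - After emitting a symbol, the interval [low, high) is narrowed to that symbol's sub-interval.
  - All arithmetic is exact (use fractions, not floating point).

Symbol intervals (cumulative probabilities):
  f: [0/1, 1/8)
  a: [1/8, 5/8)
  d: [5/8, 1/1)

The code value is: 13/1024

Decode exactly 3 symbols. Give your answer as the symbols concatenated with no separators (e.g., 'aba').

Answer: ffd

Derivation:
Step 1: interval [0/1, 1/1), width = 1/1 - 0/1 = 1/1
  'f': [0/1 + 1/1*0/1, 0/1 + 1/1*1/8) = [0/1, 1/8) <- contains code 13/1024
  'a': [0/1 + 1/1*1/8, 0/1 + 1/1*5/8) = [1/8, 5/8)
  'd': [0/1 + 1/1*5/8, 0/1 + 1/1*1/1) = [5/8, 1/1)
  emit 'f', narrow to [0/1, 1/8)
Step 2: interval [0/1, 1/8), width = 1/8 - 0/1 = 1/8
  'f': [0/1 + 1/8*0/1, 0/1 + 1/8*1/8) = [0/1, 1/64) <- contains code 13/1024
  'a': [0/1 + 1/8*1/8, 0/1 + 1/8*5/8) = [1/64, 5/64)
  'd': [0/1 + 1/8*5/8, 0/1 + 1/8*1/1) = [5/64, 1/8)
  emit 'f', narrow to [0/1, 1/64)
Step 3: interval [0/1, 1/64), width = 1/64 - 0/1 = 1/64
  'f': [0/1 + 1/64*0/1, 0/1 + 1/64*1/8) = [0/1, 1/512)
  'a': [0/1 + 1/64*1/8, 0/1 + 1/64*5/8) = [1/512, 5/512)
  'd': [0/1 + 1/64*5/8, 0/1 + 1/64*1/1) = [5/512, 1/64) <- contains code 13/1024
  emit 'd', narrow to [5/512, 1/64)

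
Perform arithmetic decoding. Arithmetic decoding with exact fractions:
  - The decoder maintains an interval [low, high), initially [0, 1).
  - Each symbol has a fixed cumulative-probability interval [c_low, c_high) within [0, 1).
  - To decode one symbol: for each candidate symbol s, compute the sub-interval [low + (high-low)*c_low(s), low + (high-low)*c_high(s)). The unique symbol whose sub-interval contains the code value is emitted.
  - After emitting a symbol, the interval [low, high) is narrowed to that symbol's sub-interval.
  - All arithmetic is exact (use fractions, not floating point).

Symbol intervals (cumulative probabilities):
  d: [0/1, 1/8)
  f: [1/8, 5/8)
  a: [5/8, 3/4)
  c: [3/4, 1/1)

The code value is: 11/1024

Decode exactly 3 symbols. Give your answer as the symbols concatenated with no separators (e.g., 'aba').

Answer: dda

Derivation:
Step 1: interval [0/1, 1/1), width = 1/1 - 0/1 = 1/1
  'd': [0/1 + 1/1*0/1, 0/1 + 1/1*1/8) = [0/1, 1/8) <- contains code 11/1024
  'f': [0/1 + 1/1*1/8, 0/1 + 1/1*5/8) = [1/8, 5/8)
  'a': [0/1 + 1/1*5/8, 0/1 + 1/1*3/4) = [5/8, 3/4)
  'c': [0/1 + 1/1*3/4, 0/1 + 1/1*1/1) = [3/4, 1/1)
  emit 'd', narrow to [0/1, 1/8)
Step 2: interval [0/1, 1/8), width = 1/8 - 0/1 = 1/8
  'd': [0/1 + 1/8*0/1, 0/1 + 1/8*1/8) = [0/1, 1/64) <- contains code 11/1024
  'f': [0/1 + 1/8*1/8, 0/1 + 1/8*5/8) = [1/64, 5/64)
  'a': [0/1 + 1/8*5/8, 0/1 + 1/8*3/4) = [5/64, 3/32)
  'c': [0/1 + 1/8*3/4, 0/1 + 1/8*1/1) = [3/32, 1/8)
  emit 'd', narrow to [0/1, 1/64)
Step 3: interval [0/1, 1/64), width = 1/64 - 0/1 = 1/64
  'd': [0/1 + 1/64*0/1, 0/1 + 1/64*1/8) = [0/1, 1/512)
  'f': [0/1 + 1/64*1/8, 0/1 + 1/64*5/8) = [1/512, 5/512)
  'a': [0/1 + 1/64*5/8, 0/1 + 1/64*3/4) = [5/512, 3/256) <- contains code 11/1024
  'c': [0/1 + 1/64*3/4, 0/1 + 1/64*1/1) = [3/256, 1/64)
  emit 'a', narrow to [5/512, 3/256)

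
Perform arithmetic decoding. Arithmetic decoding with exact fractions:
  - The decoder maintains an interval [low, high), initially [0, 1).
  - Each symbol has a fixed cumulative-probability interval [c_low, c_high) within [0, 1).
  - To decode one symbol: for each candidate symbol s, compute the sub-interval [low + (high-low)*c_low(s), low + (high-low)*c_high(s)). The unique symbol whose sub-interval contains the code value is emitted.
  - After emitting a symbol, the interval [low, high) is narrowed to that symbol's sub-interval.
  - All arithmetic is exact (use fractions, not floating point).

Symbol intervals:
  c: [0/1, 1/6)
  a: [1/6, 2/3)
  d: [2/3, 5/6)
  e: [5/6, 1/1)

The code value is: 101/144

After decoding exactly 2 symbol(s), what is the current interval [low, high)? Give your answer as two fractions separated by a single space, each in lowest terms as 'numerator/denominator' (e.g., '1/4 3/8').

Answer: 25/36 7/9

Derivation:
Step 1: interval [0/1, 1/1), width = 1/1 - 0/1 = 1/1
  'c': [0/1 + 1/1*0/1, 0/1 + 1/1*1/6) = [0/1, 1/6)
  'a': [0/1 + 1/1*1/6, 0/1 + 1/1*2/3) = [1/6, 2/3)
  'd': [0/1 + 1/1*2/3, 0/1 + 1/1*5/6) = [2/3, 5/6) <- contains code 101/144
  'e': [0/1 + 1/1*5/6, 0/1 + 1/1*1/1) = [5/6, 1/1)
  emit 'd', narrow to [2/3, 5/6)
Step 2: interval [2/3, 5/6), width = 5/6 - 2/3 = 1/6
  'c': [2/3 + 1/6*0/1, 2/3 + 1/6*1/6) = [2/3, 25/36)
  'a': [2/3 + 1/6*1/6, 2/3 + 1/6*2/3) = [25/36, 7/9) <- contains code 101/144
  'd': [2/3 + 1/6*2/3, 2/3 + 1/6*5/6) = [7/9, 29/36)
  'e': [2/3 + 1/6*5/6, 2/3 + 1/6*1/1) = [29/36, 5/6)
  emit 'a', narrow to [25/36, 7/9)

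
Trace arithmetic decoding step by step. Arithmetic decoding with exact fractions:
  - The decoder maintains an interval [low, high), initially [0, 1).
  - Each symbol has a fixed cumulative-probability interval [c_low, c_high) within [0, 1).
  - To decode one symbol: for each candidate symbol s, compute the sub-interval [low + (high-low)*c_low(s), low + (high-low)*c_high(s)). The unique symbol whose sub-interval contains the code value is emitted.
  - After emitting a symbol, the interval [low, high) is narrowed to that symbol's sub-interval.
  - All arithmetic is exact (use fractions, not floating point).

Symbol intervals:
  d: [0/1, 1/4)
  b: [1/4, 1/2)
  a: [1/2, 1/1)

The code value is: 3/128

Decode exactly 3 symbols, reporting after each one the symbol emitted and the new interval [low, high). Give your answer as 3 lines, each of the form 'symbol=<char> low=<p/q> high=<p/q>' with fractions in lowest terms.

Answer: symbol=d low=0/1 high=1/4
symbol=d low=0/1 high=1/16
symbol=b low=1/64 high=1/32

Derivation:
Step 1: interval [0/1, 1/1), width = 1/1 - 0/1 = 1/1
  'd': [0/1 + 1/1*0/1, 0/1 + 1/1*1/4) = [0/1, 1/4) <- contains code 3/128
  'b': [0/1 + 1/1*1/4, 0/1 + 1/1*1/2) = [1/4, 1/2)
  'a': [0/1 + 1/1*1/2, 0/1 + 1/1*1/1) = [1/2, 1/1)
  emit 'd', narrow to [0/1, 1/4)
Step 2: interval [0/1, 1/4), width = 1/4 - 0/1 = 1/4
  'd': [0/1 + 1/4*0/1, 0/1 + 1/4*1/4) = [0/1, 1/16) <- contains code 3/128
  'b': [0/1 + 1/4*1/4, 0/1 + 1/4*1/2) = [1/16, 1/8)
  'a': [0/1 + 1/4*1/2, 0/1 + 1/4*1/1) = [1/8, 1/4)
  emit 'd', narrow to [0/1, 1/16)
Step 3: interval [0/1, 1/16), width = 1/16 - 0/1 = 1/16
  'd': [0/1 + 1/16*0/1, 0/1 + 1/16*1/4) = [0/1, 1/64)
  'b': [0/1 + 1/16*1/4, 0/1 + 1/16*1/2) = [1/64, 1/32) <- contains code 3/128
  'a': [0/1 + 1/16*1/2, 0/1 + 1/16*1/1) = [1/32, 1/16)
  emit 'b', narrow to [1/64, 1/32)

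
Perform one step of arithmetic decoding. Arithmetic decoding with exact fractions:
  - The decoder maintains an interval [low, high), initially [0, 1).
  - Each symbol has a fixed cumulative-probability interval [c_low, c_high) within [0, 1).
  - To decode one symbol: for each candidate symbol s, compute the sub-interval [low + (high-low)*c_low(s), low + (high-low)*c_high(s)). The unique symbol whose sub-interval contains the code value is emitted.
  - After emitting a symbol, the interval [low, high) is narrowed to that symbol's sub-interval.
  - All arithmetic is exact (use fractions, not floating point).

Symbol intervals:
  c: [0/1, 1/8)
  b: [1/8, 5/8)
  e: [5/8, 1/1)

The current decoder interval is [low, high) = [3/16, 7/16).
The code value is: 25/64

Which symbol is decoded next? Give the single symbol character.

Answer: e

Derivation:
Interval width = high − low = 7/16 − 3/16 = 1/4
Scaled code = (code − low) / width = (25/64 − 3/16) / 1/4 = 13/16
  c: [0/1, 1/8) 
  b: [1/8, 5/8) 
  e: [5/8, 1/1) ← scaled code falls here ✓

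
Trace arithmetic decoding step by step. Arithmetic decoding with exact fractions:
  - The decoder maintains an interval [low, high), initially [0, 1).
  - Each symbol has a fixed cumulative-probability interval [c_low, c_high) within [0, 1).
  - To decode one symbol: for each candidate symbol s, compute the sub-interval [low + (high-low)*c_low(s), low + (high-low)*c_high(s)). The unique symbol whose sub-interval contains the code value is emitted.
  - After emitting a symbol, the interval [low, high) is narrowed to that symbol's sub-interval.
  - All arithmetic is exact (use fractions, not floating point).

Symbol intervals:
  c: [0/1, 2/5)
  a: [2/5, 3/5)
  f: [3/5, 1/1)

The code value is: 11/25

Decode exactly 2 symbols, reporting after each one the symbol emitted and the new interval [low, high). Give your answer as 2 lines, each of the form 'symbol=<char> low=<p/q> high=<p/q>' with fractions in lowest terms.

Answer: symbol=a low=2/5 high=3/5
symbol=c low=2/5 high=12/25

Derivation:
Step 1: interval [0/1, 1/1), width = 1/1 - 0/1 = 1/1
  'c': [0/1 + 1/1*0/1, 0/1 + 1/1*2/5) = [0/1, 2/5)
  'a': [0/1 + 1/1*2/5, 0/1 + 1/1*3/5) = [2/5, 3/5) <- contains code 11/25
  'f': [0/1 + 1/1*3/5, 0/1 + 1/1*1/1) = [3/5, 1/1)
  emit 'a', narrow to [2/5, 3/5)
Step 2: interval [2/5, 3/5), width = 3/5 - 2/5 = 1/5
  'c': [2/5 + 1/5*0/1, 2/5 + 1/5*2/5) = [2/5, 12/25) <- contains code 11/25
  'a': [2/5 + 1/5*2/5, 2/5 + 1/5*3/5) = [12/25, 13/25)
  'f': [2/5 + 1/5*3/5, 2/5 + 1/5*1/1) = [13/25, 3/5)
  emit 'c', narrow to [2/5, 12/25)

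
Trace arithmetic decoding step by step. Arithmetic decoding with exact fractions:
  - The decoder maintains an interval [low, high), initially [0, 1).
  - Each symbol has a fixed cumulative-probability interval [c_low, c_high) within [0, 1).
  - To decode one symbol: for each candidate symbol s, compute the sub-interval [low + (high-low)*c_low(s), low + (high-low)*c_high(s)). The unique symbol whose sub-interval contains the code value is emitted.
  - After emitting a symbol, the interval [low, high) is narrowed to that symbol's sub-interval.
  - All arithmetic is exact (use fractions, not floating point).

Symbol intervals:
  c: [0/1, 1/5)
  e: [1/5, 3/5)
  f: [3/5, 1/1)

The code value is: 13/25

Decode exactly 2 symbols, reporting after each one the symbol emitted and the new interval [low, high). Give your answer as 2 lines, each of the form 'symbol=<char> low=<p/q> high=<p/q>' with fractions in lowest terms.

Step 1: interval [0/1, 1/1), width = 1/1 - 0/1 = 1/1
  'c': [0/1 + 1/1*0/1, 0/1 + 1/1*1/5) = [0/1, 1/5)
  'e': [0/1 + 1/1*1/5, 0/1 + 1/1*3/5) = [1/5, 3/5) <- contains code 13/25
  'f': [0/1 + 1/1*3/5, 0/1 + 1/1*1/1) = [3/5, 1/1)
  emit 'e', narrow to [1/5, 3/5)
Step 2: interval [1/5, 3/5), width = 3/5 - 1/5 = 2/5
  'c': [1/5 + 2/5*0/1, 1/5 + 2/5*1/5) = [1/5, 7/25)
  'e': [1/5 + 2/5*1/5, 1/5 + 2/5*3/5) = [7/25, 11/25)
  'f': [1/5 + 2/5*3/5, 1/5 + 2/5*1/1) = [11/25, 3/5) <- contains code 13/25
  emit 'f', narrow to [11/25, 3/5)

Answer: symbol=e low=1/5 high=3/5
symbol=f low=11/25 high=3/5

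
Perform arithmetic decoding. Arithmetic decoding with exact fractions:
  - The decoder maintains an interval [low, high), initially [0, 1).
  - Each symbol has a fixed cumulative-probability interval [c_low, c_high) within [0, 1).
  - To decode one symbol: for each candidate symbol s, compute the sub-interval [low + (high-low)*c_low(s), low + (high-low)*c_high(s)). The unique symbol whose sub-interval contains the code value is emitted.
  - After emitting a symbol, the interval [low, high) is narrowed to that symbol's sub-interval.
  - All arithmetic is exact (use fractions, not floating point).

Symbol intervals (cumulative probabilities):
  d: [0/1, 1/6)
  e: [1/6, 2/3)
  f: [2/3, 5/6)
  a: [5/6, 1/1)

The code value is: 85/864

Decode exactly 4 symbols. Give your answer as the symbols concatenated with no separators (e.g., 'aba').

Answer: dead

Derivation:
Step 1: interval [0/1, 1/1), width = 1/1 - 0/1 = 1/1
  'd': [0/1 + 1/1*0/1, 0/1 + 1/1*1/6) = [0/1, 1/6) <- contains code 85/864
  'e': [0/1 + 1/1*1/6, 0/1 + 1/1*2/3) = [1/6, 2/3)
  'f': [0/1 + 1/1*2/3, 0/1 + 1/1*5/6) = [2/3, 5/6)
  'a': [0/1 + 1/1*5/6, 0/1 + 1/1*1/1) = [5/6, 1/1)
  emit 'd', narrow to [0/1, 1/6)
Step 2: interval [0/1, 1/6), width = 1/6 - 0/1 = 1/6
  'd': [0/1 + 1/6*0/1, 0/1 + 1/6*1/6) = [0/1, 1/36)
  'e': [0/1 + 1/6*1/6, 0/1 + 1/6*2/3) = [1/36, 1/9) <- contains code 85/864
  'f': [0/1 + 1/6*2/3, 0/1 + 1/6*5/6) = [1/9, 5/36)
  'a': [0/1 + 1/6*5/6, 0/1 + 1/6*1/1) = [5/36, 1/6)
  emit 'e', narrow to [1/36, 1/9)
Step 3: interval [1/36, 1/9), width = 1/9 - 1/36 = 1/12
  'd': [1/36 + 1/12*0/1, 1/36 + 1/12*1/6) = [1/36, 1/24)
  'e': [1/36 + 1/12*1/6, 1/36 + 1/12*2/3) = [1/24, 1/12)
  'f': [1/36 + 1/12*2/3, 1/36 + 1/12*5/6) = [1/12, 7/72)
  'a': [1/36 + 1/12*5/6, 1/36 + 1/12*1/1) = [7/72, 1/9) <- contains code 85/864
  emit 'a', narrow to [7/72, 1/9)
Step 4: interval [7/72, 1/9), width = 1/9 - 7/72 = 1/72
  'd': [7/72 + 1/72*0/1, 7/72 + 1/72*1/6) = [7/72, 43/432) <- contains code 85/864
  'e': [7/72 + 1/72*1/6, 7/72 + 1/72*2/3) = [43/432, 23/216)
  'f': [7/72 + 1/72*2/3, 7/72 + 1/72*5/6) = [23/216, 47/432)
  'a': [7/72 + 1/72*5/6, 7/72 + 1/72*1/1) = [47/432, 1/9)
  emit 'd', narrow to [7/72, 43/432)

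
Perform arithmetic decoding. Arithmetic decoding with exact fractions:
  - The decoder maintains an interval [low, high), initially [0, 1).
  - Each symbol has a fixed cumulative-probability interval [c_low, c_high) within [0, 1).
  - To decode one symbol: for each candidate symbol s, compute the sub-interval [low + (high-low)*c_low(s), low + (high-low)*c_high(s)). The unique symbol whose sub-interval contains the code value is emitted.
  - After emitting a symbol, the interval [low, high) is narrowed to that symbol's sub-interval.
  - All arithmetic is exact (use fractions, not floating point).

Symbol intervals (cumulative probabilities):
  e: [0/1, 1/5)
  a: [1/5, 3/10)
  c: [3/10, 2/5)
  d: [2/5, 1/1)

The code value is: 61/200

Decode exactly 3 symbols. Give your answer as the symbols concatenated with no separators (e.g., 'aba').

Step 1: interval [0/1, 1/1), width = 1/1 - 0/1 = 1/1
  'e': [0/1 + 1/1*0/1, 0/1 + 1/1*1/5) = [0/1, 1/5)
  'a': [0/1 + 1/1*1/5, 0/1 + 1/1*3/10) = [1/5, 3/10)
  'c': [0/1 + 1/1*3/10, 0/1 + 1/1*2/5) = [3/10, 2/5) <- contains code 61/200
  'd': [0/1 + 1/1*2/5, 0/1 + 1/1*1/1) = [2/5, 1/1)
  emit 'c', narrow to [3/10, 2/5)
Step 2: interval [3/10, 2/5), width = 2/5 - 3/10 = 1/10
  'e': [3/10 + 1/10*0/1, 3/10 + 1/10*1/5) = [3/10, 8/25) <- contains code 61/200
  'a': [3/10 + 1/10*1/5, 3/10 + 1/10*3/10) = [8/25, 33/100)
  'c': [3/10 + 1/10*3/10, 3/10 + 1/10*2/5) = [33/100, 17/50)
  'd': [3/10 + 1/10*2/5, 3/10 + 1/10*1/1) = [17/50, 2/5)
  emit 'e', narrow to [3/10, 8/25)
Step 3: interval [3/10, 8/25), width = 8/25 - 3/10 = 1/50
  'e': [3/10 + 1/50*0/1, 3/10 + 1/50*1/5) = [3/10, 38/125)
  'a': [3/10 + 1/50*1/5, 3/10 + 1/50*3/10) = [38/125, 153/500) <- contains code 61/200
  'c': [3/10 + 1/50*3/10, 3/10 + 1/50*2/5) = [153/500, 77/250)
  'd': [3/10 + 1/50*2/5, 3/10 + 1/50*1/1) = [77/250, 8/25)
  emit 'a', narrow to [38/125, 153/500)

Answer: cea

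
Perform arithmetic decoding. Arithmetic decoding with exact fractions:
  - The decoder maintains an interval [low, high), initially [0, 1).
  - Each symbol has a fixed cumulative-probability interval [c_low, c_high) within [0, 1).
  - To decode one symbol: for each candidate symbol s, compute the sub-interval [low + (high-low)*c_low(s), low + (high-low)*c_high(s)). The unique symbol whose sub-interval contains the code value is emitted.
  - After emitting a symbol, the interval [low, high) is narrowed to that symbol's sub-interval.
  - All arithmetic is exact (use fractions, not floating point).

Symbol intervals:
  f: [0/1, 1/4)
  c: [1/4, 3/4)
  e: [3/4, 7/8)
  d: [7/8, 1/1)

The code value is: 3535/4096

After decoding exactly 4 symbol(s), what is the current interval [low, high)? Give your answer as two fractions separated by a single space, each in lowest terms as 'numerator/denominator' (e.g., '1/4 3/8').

Step 1: interval [0/1, 1/1), width = 1/1 - 0/1 = 1/1
  'f': [0/1 + 1/1*0/1, 0/1 + 1/1*1/4) = [0/1, 1/4)
  'c': [0/1 + 1/1*1/4, 0/1 + 1/1*3/4) = [1/4, 3/4)
  'e': [0/1 + 1/1*3/4, 0/1 + 1/1*7/8) = [3/4, 7/8) <- contains code 3535/4096
  'd': [0/1 + 1/1*7/8, 0/1 + 1/1*1/1) = [7/8, 1/1)
  emit 'e', narrow to [3/4, 7/8)
Step 2: interval [3/4, 7/8), width = 7/8 - 3/4 = 1/8
  'f': [3/4 + 1/8*0/1, 3/4 + 1/8*1/4) = [3/4, 25/32)
  'c': [3/4 + 1/8*1/4, 3/4 + 1/8*3/4) = [25/32, 27/32)
  'e': [3/4 + 1/8*3/4, 3/4 + 1/8*7/8) = [27/32, 55/64)
  'd': [3/4 + 1/8*7/8, 3/4 + 1/8*1/1) = [55/64, 7/8) <- contains code 3535/4096
  emit 'd', narrow to [55/64, 7/8)
Step 3: interval [55/64, 7/8), width = 7/8 - 55/64 = 1/64
  'f': [55/64 + 1/64*0/1, 55/64 + 1/64*1/4) = [55/64, 221/256) <- contains code 3535/4096
  'c': [55/64 + 1/64*1/4, 55/64 + 1/64*3/4) = [221/256, 223/256)
  'e': [55/64 + 1/64*3/4, 55/64 + 1/64*7/8) = [223/256, 447/512)
  'd': [55/64 + 1/64*7/8, 55/64 + 1/64*1/1) = [447/512, 7/8)
  emit 'f', narrow to [55/64, 221/256)
Step 4: interval [55/64, 221/256), width = 221/256 - 55/64 = 1/256
  'f': [55/64 + 1/256*0/1, 55/64 + 1/256*1/4) = [55/64, 881/1024)
  'c': [55/64 + 1/256*1/4, 55/64 + 1/256*3/4) = [881/1024, 883/1024)
  'e': [55/64 + 1/256*3/4, 55/64 + 1/256*7/8) = [883/1024, 1767/2048)
  'd': [55/64 + 1/256*7/8, 55/64 + 1/256*1/1) = [1767/2048, 221/256) <- contains code 3535/4096
  emit 'd', narrow to [1767/2048, 221/256)

Answer: 1767/2048 221/256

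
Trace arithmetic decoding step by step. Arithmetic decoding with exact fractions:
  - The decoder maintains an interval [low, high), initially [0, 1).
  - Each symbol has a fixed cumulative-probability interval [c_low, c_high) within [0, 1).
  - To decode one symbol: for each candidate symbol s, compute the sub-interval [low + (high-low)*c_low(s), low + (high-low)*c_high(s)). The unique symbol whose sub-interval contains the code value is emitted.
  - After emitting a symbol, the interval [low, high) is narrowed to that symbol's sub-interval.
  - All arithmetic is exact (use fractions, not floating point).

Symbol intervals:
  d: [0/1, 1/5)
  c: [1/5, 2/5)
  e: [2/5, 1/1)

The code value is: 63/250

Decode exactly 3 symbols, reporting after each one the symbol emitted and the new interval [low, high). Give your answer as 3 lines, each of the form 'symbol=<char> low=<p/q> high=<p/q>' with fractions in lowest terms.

Step 1: interval [0/1, 1/1), width = 1/1 - 0/1 = 1/1
  'd': [0/1 + 1/1*0/1, 0/1 + 1/1*1/5) = [0/1, 1/5)
  'c': [0/1 + 1/1*1/5, 0/1 + 1/1*2/5) = [1/5, 2/5) <- contains code 63/250
  'e': [0/1 + 1/1*2/5, 0/1 + 1/1*1/1) = [2/5, 1/1)
  emit 'c', narrow to [1/5, 2/5)
Step 2: interval [1/5, 2/5), width = 2/5 - 1/5 = 1/5
  'd': [1/5 + 1/5*0/1, 1/5 + 1/5*1/5) = [1/5, 6/25)
  'c': [1/5 + 1/5*1/5, 1/5 + 1/5*2/5) = [6/25, 7/25) <- contains code 63/250
  'e': [1/5 + 1/5*2/5, 1/5 + 1/5*1/1) = [7/25, 2/5)
  emit 'c', narrow to [6/25, 7/25)
Step 3: interval [6/25, 7/25), width = 7/25 - 6/25 = 1/25
  'd': [6/25 + 1/25*0/1, 6/25 + 1/25*1/5) = [6/25, 31/125)
  'c': [6/25 + 1/25*1/5, 6/25 + 1/25*2/5) = [31/125, 32/125) <- contains code 63/250
  'e': [6/25 + 1/25*2/5, 6/25 + 1/25*1/1) = [32/125, 7/25)
  emit 'c', narrow to [31/125, 32/125)

Answer: symbol=c low=1/5 high=2/5
symbol=c low=6/25 high=7/25
symbol=c low=31/125 high=32/125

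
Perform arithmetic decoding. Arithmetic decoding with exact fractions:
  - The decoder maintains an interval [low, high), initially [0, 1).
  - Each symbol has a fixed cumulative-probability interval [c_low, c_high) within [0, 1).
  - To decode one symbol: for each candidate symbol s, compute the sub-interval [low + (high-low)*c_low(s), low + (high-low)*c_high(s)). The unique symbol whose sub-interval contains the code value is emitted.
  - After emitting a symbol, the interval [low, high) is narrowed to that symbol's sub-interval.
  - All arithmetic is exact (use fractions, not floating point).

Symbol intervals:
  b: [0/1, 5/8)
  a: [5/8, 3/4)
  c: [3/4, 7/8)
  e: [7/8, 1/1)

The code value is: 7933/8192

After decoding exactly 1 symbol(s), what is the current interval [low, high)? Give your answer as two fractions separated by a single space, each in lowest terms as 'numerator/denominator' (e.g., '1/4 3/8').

Answer: 7/8 1/1

Derivation:
Step 1: interval [0/1, 1/1), width = 1/1 - 0/1 = 1/1
  'b': [0/1 + 1/1*0/1, 0/1 + 1/1*5/8) = [0/1, 5/8)
  'a': [0/1 + 1/1*5/8, 0/1 + 1/1*3/4) = [5/8, 3/4)
  'c': [0/1 + 1/1*3/4, 0/1 + 1/1*7/8) = [3/4, 7/8)
  'e': [0/1 + 1/1*7/8, 0/1 + 1/1*1/1) = [7/8, 1/1) <- contains code 7933/8192
  emit 'e', narrow to [7/8, 1/1)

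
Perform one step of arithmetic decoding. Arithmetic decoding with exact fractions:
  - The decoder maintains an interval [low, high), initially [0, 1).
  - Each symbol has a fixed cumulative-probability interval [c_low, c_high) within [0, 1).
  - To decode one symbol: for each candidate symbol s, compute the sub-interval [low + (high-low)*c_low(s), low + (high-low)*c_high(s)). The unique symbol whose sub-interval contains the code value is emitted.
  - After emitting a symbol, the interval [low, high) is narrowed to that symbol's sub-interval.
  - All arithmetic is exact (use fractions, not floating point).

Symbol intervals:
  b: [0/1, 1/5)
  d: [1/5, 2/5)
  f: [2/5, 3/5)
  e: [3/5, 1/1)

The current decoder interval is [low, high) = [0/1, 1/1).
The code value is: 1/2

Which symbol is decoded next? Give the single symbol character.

Interval width = high − low = 1/1 − 0/1 = 1/1
Scaled code = (code − low) / width = (1/2 − 0/1) / 1/1 = 1/2
  b: [0/1, 1/5) 
  d: [1/5, 2/5) 
  f: [2/5, 3/5) ← scaled code falls here ✓
  e: [3/5, 1/1) 

Answer: f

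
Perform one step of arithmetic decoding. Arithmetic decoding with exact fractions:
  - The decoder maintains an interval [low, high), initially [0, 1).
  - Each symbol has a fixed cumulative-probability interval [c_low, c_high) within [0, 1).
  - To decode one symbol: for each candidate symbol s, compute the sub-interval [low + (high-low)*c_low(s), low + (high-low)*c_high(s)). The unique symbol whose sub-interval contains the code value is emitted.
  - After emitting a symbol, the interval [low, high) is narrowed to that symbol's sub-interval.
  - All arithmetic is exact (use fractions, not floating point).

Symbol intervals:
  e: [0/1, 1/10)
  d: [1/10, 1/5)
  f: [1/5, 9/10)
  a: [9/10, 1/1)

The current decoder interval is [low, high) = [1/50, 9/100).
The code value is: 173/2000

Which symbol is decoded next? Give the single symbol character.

Interval width = high − low = 9/100 − 1/50 = 7/100
Scaled code = (code − low) / width = (173/2000 − 1/50) / 7/100 = 19/20
  e: [0/1, 1/10) 
  d: [1/10, 1/5) 
  f: [1/5, 9/10) 
  a: [9/10, 1/1) ← scaled code falls here ✓

Answer: a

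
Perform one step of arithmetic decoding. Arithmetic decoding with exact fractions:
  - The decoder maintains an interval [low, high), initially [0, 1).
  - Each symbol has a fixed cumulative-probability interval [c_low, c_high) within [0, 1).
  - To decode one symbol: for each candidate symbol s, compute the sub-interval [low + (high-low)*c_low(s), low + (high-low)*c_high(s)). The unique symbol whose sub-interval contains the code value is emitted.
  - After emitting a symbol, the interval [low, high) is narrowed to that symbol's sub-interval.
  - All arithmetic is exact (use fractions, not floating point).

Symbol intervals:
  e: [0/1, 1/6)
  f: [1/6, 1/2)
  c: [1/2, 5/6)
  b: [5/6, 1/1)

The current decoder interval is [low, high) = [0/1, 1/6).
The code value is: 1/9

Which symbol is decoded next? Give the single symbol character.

Answer: c

Derivation:
Interval width = high − low = 1/6 − 0/1 = 1/6
Scaled code = (code − low) / width = (1/9 − 0/1) / 1/6 = 2/3
  e: [0/1, 1/6) 
  f: [1/6, 1/2) 
  c: [1/2, 5/6) ← scaled code falls here ✓
  b: [5/6, 1/1) 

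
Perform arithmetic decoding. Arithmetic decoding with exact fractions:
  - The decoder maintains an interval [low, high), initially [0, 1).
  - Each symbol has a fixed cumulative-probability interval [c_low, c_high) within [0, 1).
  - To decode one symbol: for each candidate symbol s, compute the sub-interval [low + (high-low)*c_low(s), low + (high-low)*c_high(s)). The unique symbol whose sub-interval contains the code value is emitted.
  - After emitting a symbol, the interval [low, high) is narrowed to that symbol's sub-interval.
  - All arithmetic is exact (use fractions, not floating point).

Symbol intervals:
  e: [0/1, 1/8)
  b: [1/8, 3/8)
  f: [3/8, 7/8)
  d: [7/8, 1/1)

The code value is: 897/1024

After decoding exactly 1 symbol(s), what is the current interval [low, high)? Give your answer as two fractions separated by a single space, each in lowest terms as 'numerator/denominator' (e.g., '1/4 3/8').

Step 1: interval [0/1, 1/1), width = 1/1 - 0/1 = 1/1
  'e': [0/1 + 1/1*0/1, 0/1 + 1/1*1/8) = [0/1, 1/8)
  'b': [0/1 + 1/1*1/8, 0/1 + 1/1*3/8) = [1/8, 3/8)
  'f': [0/1 + 1/1*3/8, 0/1 + 1/1*7/8) = [3/8, 7/8)
  'd': [0/1 + 1/1*7/8, 0/1 + 1/1*1/1) = [7/8, 1/1) <- contains code 897/1024
  emit 'd', narrow to [7/8, 1/1)

Answer: 7/8 1/1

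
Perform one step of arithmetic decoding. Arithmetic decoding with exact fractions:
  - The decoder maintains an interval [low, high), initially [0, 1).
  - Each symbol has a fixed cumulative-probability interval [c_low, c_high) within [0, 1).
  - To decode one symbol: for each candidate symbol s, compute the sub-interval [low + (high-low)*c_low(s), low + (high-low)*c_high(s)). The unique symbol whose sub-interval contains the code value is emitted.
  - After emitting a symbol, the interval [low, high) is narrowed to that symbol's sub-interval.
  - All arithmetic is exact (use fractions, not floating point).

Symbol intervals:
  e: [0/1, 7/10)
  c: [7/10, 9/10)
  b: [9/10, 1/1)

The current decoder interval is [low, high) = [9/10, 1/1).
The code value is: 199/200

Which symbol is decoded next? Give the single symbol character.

Interval width = high − low = 1/1 − 9/10 = 1/10
Scaled code = (code − low) / width = (199/200 − 9/10) / 1/10 = 19/20
  e: [0/1, 7/10) 
  c: [7/10, 9/10) 
  b: [9/10, 1/1) ← scaled code falls here ✓

Answer: b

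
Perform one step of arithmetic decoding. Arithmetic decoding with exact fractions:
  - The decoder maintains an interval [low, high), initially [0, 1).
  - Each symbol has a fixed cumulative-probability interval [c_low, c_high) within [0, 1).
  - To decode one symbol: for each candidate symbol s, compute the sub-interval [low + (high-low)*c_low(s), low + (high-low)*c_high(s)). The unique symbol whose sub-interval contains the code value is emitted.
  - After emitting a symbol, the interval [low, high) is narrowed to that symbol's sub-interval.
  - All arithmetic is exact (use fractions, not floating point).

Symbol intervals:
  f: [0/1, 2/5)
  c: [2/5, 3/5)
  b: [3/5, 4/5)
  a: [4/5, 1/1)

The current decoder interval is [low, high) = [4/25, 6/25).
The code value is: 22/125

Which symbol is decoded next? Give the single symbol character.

Answer: f

Derivation:
Interval width = high − low = 6/25 − 4/25 = 2/25
Scaled code = (code − low) / width = (22/125 − 4/25) / 2/25 = 1/5
  f: [0/1, 2/5) ← scaled code falls here ✓
  c: [2/5, 3/5) 
  b: [3/5, 4/5) 
  a: [4/5, 1/1) 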